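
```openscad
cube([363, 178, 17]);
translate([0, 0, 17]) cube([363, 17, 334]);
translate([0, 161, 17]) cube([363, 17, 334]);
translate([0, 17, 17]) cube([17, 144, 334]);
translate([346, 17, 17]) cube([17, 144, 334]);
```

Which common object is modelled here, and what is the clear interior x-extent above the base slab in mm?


An open box. The internal width is 329 mm.

A 363×178 base slab with four walls standing on it — an open box. The base is 363 mm wide and the walls are 17 mm thick, so the internal width is 363 − 2 × 17 = 329 mm.


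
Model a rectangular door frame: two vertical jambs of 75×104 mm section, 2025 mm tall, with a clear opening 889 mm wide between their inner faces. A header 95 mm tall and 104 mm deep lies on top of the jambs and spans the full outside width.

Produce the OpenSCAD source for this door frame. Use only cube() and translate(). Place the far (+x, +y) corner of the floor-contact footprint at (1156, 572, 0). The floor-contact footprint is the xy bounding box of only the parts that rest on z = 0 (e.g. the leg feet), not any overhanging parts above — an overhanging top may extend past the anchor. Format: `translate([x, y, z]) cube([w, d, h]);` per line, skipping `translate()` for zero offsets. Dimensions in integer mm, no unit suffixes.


translate([117, 468, 0]) cube([75, 104, 2025]);
translate([1081, 468, 0]) cube([75, 104, 2025]);
translate([117, 468, 2025]) cube([1039, 104, 95]);


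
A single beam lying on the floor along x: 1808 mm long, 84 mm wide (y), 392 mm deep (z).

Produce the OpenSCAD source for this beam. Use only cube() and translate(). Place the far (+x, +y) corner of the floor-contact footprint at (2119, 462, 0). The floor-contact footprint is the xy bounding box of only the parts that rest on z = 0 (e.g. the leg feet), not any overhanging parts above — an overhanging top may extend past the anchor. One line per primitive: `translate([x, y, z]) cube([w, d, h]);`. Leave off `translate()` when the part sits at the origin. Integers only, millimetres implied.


translate([311, 378, 0]) cube([1808, 84, 392]);


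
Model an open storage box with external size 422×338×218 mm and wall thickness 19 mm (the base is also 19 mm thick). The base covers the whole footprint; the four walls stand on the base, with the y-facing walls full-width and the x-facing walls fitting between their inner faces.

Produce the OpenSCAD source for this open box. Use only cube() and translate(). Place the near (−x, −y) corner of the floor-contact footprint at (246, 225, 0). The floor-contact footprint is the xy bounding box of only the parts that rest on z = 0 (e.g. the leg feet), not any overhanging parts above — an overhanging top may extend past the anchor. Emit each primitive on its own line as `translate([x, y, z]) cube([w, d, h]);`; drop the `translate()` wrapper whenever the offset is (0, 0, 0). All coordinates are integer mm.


translate([246, 225, 0]) cube([422, 338, 19]);
translate([246, 225, 19]) cube([422, 19, 199]);
translate([246, 544, 19]) cube([422, 19, 199]);
translate([246, 244, 19]) cube([19, 300, 199]);
translate([649, 244, 19]) cube([19, 300, 199]);


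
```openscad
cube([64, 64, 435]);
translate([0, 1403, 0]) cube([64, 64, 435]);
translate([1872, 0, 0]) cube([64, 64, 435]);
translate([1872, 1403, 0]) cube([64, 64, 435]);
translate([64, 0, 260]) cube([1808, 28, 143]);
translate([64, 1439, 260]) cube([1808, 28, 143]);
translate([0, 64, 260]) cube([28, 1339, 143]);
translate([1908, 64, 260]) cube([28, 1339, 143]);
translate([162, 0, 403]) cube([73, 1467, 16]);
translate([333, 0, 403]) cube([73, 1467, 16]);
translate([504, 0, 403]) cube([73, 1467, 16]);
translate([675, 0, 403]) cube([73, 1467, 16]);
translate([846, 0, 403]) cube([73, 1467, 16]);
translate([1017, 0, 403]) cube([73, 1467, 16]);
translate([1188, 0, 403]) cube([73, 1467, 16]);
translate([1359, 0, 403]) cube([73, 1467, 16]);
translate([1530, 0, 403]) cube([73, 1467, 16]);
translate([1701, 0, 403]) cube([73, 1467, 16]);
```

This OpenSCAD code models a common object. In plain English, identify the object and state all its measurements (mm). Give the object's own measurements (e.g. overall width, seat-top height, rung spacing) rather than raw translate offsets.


A bed frame 1936 mm long (x) by 1467 mm wide (y). Four 64×64 mm corner posts, 435 mm tall, at the corners of the footprint. Four rails of 28 mm thickness and 143 mm height run between adjacent posts with their undersides at z = 260 mm, their outer faces flush with the outside of the frame (the two x-running rails run between the posts' inner faces; the two y-running rails run between the posts' inner faces). 10 slats, each 73 mm wide (x) and 16 mm thick, lie across the top of the two x-running rails, running the full 1467 mm width of the frame in y; along x they sit between the end posts with a 98 mm gap after the −x posts and between neighbouring slats and before the +x posts.


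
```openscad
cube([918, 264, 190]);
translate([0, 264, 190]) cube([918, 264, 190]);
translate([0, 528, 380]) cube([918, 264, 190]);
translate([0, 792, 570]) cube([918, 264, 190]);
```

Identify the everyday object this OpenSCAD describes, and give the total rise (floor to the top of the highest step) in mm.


A staircase. The total rise is 760 mm.

4 identical blocks, each offset up and back from the previous — a staircase. Each step is 190 mm tall and there are 4 of them, so the total rise is 4 × 190 = 760 mm.


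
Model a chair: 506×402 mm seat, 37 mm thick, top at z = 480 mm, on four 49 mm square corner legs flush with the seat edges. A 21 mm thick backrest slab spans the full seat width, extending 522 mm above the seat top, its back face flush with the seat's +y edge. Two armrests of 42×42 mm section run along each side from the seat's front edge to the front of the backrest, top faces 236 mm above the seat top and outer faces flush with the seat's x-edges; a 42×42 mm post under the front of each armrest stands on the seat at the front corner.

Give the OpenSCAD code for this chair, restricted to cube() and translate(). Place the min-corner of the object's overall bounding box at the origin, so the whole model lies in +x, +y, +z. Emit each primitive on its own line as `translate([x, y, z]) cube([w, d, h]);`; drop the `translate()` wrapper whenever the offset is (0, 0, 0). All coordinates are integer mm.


// leg_h = 480 - 37 = 443
// arm post h = 236 - 42 = 194
translate([0, 0, 443]) cube([506, 402, 37]);
cube([49, 49, 443]);
translate([457, 0, 0]) cube([49, 49, 443]);
translate([0, 353, 0]) cube([49, 49, 443]);
translate([457, 353, 0]) cube([49, 49, 443]);
translate([0, 381, 480]) cube([506, 21, 522]);
translate([0, 0, 674]) cube([42, 381, 42]);
translate([464, 0, 674]) cube([42, 381, 42]);
translate([0, 0, 480]) cube([42, 42, 194]);
translate([464, 0, 480]) cube([42, 42, 194]);


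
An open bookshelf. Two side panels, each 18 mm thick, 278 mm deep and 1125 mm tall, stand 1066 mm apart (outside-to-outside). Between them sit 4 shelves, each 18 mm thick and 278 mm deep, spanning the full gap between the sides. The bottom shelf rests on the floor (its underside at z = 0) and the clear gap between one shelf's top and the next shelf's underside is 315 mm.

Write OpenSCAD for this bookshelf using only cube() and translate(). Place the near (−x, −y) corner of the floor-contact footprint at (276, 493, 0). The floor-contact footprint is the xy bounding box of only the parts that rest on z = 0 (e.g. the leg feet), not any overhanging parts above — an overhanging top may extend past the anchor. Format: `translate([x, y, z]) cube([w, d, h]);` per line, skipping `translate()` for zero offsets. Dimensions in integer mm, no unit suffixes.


translate([276, 493, 0]) cube([18, 278, 1125]);
translate([1324, 493, 0]) cube([18, 278, 1125]);
translate([294, 493, 0]) cube([1030, 278, 18]);
translate([294, 493, 333]) cube([1030, 278, 18]);
translate([294, 493, 666]) cube([1030, 278, 18]);
translate([294, 493, 999]) cube([1030, 278, 18]);


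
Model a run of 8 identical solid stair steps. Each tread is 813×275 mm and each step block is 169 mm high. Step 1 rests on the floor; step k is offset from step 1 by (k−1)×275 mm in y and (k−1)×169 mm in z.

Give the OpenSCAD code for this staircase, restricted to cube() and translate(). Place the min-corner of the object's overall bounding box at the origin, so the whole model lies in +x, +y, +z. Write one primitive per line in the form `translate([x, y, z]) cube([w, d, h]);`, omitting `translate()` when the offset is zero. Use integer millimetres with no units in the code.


cube([813, 275, 169]);
translate([0, 275, 169]) cube([813, 275, 169]);
translate([0, 550, 338]) cube([813, 275, 169]);
translate([0, 825, 507]) cube([813, 275, 169]);
translate([0, 1100, 676]) cube([813, 275, 169]);
translate([0, 1375, 845]) cube([813, 275, 169]);
translate([0, 1650, 1014]) cube([813, 275, 169]);
translate([0, 1925, 1183]) cube([813, 275, 169]);


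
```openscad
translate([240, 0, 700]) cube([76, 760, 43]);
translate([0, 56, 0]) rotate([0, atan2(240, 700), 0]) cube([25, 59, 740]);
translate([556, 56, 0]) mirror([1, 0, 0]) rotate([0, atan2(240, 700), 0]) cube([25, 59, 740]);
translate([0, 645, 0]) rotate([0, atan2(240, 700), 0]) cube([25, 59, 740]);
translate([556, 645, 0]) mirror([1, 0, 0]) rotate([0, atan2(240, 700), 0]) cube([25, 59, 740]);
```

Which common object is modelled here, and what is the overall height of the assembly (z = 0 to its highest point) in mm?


A sawhorse. The overall height is 743 mm.

A beam across two mirrored pairs of raked legs — a sawhorse. The beam's underside is at z = 700 (matching the legs' vertical rise in atan2(240, 700)) and the beam is 43 mm tall, so its top is at 700 + 43 = 743 mm. The raked legs top out at the beam's underside, so that is the highest point.


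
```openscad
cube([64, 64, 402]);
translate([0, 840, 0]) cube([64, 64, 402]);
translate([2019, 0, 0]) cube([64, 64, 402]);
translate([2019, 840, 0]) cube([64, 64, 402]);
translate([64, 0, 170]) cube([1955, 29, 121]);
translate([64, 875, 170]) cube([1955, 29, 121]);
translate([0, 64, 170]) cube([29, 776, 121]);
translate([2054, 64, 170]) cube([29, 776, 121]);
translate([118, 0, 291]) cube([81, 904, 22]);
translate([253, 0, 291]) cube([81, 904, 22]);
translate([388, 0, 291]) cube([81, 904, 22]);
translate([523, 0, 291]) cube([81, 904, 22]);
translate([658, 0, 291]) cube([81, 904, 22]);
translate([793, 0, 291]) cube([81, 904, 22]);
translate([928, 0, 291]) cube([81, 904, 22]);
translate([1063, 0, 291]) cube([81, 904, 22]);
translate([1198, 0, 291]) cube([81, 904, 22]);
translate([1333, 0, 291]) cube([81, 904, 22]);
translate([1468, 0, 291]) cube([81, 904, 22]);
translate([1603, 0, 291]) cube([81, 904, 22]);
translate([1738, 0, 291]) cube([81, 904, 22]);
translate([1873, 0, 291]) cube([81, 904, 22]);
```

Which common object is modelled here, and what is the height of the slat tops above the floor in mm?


A bed frame. The slat-top height is 313 mm.

Four posts, four rails, and a row of slats — a bed frame. Slats sit on the rails at z = 170 + 121 = 291; with slat thickness 22, the top is 313 mm.


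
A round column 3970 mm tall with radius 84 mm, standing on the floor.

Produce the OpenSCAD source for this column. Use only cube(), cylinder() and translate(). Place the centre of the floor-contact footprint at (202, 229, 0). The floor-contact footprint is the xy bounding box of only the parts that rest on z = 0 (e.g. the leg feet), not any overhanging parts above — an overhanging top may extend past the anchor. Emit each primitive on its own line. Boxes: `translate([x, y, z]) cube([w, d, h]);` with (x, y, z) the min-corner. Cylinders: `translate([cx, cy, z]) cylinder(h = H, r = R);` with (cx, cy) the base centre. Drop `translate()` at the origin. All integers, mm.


translate([202, 229, 0]) cylinder(h = 3970, r = 84);


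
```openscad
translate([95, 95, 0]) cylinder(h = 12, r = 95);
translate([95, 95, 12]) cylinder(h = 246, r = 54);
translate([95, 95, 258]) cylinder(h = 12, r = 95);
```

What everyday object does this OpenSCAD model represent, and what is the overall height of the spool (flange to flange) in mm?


A spool. The overall height is 270 mm.

Three coaxial cylinders, large–small–large — a spool. Two 12 mm flanges and a 246 mm core give 12 + 246 + 12 = 270 mm.


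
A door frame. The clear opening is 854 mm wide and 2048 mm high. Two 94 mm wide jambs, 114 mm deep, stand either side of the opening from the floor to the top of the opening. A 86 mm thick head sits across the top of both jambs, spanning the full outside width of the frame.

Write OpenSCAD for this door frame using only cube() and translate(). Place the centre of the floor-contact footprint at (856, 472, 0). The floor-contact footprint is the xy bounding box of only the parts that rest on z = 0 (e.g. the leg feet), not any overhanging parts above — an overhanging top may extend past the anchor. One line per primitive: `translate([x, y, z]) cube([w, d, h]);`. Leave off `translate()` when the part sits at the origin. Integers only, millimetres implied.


translate([335, 415, 0]) cube([94, 114, 2048]);
translate([1283, 415, 0]) cube([94, 114, 2048]);
translate([335, 415, 2048]) cube([1042, 114, 86]);


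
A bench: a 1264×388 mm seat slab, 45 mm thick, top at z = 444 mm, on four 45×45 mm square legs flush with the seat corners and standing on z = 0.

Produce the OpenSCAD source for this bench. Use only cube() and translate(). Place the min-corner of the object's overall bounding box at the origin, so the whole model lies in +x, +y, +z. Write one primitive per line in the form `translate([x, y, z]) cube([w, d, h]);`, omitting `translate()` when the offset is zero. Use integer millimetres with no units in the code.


translate([0, 0, 399]) cube([1264, 388, 45]);
cube([45, 45, 399]);
translate([0, 343, 0]) cube([45, 45, 399]);
translate([1219, 0, 0]) cube([45, 45, 399]);
translate([1219, 343, 0]) cube([45, 45, 399]);


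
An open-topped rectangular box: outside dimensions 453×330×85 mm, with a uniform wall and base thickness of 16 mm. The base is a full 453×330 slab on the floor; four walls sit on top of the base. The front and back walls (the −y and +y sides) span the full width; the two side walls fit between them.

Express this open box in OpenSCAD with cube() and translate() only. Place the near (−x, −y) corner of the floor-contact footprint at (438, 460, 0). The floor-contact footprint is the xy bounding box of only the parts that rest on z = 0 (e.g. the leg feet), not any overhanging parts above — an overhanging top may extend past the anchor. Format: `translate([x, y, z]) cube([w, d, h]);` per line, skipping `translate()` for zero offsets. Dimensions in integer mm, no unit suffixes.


translate([438, 460, 0]) cube([453, 330, 16]);
translate([438, 460, 16]) cube([453, 16, 69]);
translate([438, 774, 16]) cube([453, 16, 69]);
translate([438, 476, 16]) cube([16, 298, 69]);
translate([875, 476, 16]) cube([16, 298, 69]);


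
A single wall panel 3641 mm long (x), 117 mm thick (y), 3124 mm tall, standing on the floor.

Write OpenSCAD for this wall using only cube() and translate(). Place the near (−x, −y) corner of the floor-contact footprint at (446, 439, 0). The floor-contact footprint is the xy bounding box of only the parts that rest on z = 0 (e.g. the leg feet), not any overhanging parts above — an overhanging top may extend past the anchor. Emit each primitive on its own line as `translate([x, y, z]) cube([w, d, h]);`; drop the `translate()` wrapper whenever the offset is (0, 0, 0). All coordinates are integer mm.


translate([446, 439, 0]) cube([3641, 117, 3124]);


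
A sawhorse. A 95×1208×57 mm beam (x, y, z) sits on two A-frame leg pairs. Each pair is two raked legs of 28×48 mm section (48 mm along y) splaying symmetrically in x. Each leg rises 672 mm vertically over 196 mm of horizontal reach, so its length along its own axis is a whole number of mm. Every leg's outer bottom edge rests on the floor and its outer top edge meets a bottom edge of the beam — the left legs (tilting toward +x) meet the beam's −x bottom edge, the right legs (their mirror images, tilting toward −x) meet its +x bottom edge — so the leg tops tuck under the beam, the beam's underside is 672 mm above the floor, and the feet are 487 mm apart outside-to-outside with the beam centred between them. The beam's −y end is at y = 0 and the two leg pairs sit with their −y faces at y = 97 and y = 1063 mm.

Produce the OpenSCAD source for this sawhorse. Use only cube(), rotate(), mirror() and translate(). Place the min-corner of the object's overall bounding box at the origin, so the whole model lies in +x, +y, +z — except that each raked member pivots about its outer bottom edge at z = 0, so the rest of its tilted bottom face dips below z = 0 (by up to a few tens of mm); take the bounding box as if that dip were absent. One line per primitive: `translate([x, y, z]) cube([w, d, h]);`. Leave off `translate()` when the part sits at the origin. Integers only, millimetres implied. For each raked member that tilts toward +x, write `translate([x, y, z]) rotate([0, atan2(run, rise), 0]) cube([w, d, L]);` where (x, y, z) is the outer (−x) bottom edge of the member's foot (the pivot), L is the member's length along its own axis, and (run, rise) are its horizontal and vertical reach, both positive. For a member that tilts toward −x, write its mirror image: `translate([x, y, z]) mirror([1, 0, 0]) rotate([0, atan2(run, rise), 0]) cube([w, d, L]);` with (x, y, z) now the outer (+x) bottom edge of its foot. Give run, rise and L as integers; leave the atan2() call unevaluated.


translate([196, 0, 672]) cube([95, 1208, 57]);
translate([0, 97, 0]) rotate([0, atan2(196, 672), 0]) cube([28, 48, 700]);
translate([487, 97, 0]) mirror([1, 0, 0]) rotate([0, atan2(196, 672), 0]) cube([28, 48, 700]);
translate([0, 1063, 0]) rotate([0, atan2(196, 672), 0]) cube([28, 48, 700]);
translate([487, 1063, 0]) mirror([1, 0, 0]) rotate([0, atan2(196, 672), 0]) cube([28, 48, 700]);


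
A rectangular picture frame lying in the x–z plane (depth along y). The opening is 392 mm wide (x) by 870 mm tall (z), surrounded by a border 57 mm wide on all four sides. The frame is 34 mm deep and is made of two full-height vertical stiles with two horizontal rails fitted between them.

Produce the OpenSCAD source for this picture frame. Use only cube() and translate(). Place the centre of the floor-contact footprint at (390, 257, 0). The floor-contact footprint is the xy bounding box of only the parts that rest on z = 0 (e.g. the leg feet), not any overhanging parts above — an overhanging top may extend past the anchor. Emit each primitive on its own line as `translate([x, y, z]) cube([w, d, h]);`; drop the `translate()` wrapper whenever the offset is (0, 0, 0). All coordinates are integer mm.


translate([137, 240, 0]) cube([57, 34, 984]);
translate([586, 240, 0]) cube([57, 34, 984]);
translate([194, 240, 0]) cube([392, 34, 57]);
translate([194, 240, 927]) cube([392, 34, 57]);


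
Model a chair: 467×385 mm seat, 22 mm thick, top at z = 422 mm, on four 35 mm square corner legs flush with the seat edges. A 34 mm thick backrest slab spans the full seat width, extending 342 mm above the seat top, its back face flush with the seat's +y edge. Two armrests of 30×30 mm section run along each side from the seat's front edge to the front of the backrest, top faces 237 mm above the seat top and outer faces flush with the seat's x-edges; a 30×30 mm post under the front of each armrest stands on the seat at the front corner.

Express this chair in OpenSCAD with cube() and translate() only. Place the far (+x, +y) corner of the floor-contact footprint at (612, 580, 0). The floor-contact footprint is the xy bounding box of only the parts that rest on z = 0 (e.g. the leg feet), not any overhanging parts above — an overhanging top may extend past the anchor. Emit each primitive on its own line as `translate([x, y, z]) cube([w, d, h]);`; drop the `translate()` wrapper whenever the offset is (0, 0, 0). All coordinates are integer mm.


translate([145, 195, 400]) cube([467, 385, 22]);
translate([145, 195, 0]) cube([35, 35, 400]);
translate([577, 195, 0]) cube([35, 35, 400]);
translate([145, 545, 0]) cube([35, 35, 400]);
translate([577, 545, 0]) cube([35, 35, 400]);
translate([145, 546, 422]) cube([467, 34, 342]);
translate([145, 195, 629]) cube([30, 351, 30]);
translate([582, 195, 629]) cube([30, 351, 30]);
translate([145, 195, 422]) cube([30, 30, 207]);
translate([582, 195, 422]) cube([30, 30, 207]);


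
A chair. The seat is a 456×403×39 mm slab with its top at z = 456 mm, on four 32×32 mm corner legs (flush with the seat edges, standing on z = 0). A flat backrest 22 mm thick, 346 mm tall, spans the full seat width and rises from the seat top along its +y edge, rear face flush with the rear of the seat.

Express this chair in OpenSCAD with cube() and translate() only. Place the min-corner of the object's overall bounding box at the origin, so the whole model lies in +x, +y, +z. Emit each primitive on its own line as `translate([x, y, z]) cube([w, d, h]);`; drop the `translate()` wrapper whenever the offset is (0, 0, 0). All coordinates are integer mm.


translate([0, 0, 417]) cube([456, 403, 39]);
cube([32, 32, 417]);
translate([424, 0, 0]) cube([32, 32, 417]);
translate([0, 371, 0]) cube([32, 32, 417]);
translate([424, 371, 0]) cube([32, 32, 417]);
translate([0, 381, 456]) cube([456, 22, 346]);


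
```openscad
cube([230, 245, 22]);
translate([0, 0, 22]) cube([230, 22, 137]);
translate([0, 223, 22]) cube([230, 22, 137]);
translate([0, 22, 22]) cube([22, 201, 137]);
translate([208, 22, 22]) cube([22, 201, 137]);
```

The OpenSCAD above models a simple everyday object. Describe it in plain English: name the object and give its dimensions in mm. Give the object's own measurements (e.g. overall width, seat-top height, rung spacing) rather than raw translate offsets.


An open-topped rectangular box: outside dimensions 230×245×159 mm, with a uniform wall and base thickness of 22 mm. The base is a full 230×245 slab on the floor; four walls sit on top of the base. The front and back walls (the −y and +y sides) span the full width; the two side walls fit between them.


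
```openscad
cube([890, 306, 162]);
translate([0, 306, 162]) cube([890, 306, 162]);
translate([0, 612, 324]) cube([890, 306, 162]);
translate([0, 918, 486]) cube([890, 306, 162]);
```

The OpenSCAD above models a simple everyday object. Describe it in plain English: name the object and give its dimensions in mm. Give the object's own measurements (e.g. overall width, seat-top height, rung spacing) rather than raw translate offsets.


A straight staircase of 4 solid steps. Each step is 890 mm wide (x), 306 mm deep (y, the going) and 162 mm tall (the rise). The first step rests on the floor; each subsequent step sits one going further in +y and one rise higher in +z, directly behind and above the previous step with no overlap.


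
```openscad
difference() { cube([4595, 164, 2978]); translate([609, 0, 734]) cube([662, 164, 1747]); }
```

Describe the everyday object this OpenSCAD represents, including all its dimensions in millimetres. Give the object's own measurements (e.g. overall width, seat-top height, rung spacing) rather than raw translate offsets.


A wall 4595 mm long (x), 164 mm thick (y), 2978 mm tall, with a rectangular window opening cut through it. The opening is 662 mm wide and 1747 mm tall; its sill is at z = 734 mm and its near (−x) edge is 609 mm from the wall's −x end. The opening passes through the full wall thickness.


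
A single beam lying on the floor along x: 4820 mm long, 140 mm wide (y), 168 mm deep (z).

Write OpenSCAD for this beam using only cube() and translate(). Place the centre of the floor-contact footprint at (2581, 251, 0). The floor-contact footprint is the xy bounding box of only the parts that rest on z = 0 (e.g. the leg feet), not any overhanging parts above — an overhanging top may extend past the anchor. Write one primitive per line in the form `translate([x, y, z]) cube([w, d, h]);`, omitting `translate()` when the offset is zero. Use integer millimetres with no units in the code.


translate([171, 181, 0]) cube([4820, 140, 168]);


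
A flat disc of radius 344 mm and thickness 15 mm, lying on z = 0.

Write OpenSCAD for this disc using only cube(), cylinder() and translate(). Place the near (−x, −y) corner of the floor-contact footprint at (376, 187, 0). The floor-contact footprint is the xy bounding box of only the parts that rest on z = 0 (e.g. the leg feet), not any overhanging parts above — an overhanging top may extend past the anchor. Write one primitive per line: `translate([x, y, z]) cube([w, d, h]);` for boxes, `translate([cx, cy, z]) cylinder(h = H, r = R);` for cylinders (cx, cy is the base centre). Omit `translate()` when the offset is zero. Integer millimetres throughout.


translate([720, 531, 0]) cylinder(h = 15, r = 344);


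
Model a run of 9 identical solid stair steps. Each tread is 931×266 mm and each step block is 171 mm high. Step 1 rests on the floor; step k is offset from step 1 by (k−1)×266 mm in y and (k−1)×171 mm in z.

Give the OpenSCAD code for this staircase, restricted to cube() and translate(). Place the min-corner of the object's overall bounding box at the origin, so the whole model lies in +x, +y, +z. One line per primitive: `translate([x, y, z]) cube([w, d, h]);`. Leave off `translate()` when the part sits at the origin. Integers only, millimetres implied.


cube([931, 266, 171]);
translate([0, 266, 171]) cube([931, 266, 171]);
translate([0, 532, 342]) cube([931, 266, 171]);
translate([0, 798, 513]) cube([931, 266, 171]);
translate([0, 1064, 684]) cube([931, 266, 171]);
translate([0, 1330, 855]) cube([931, 266, 171]);
translate([0, 1596, 1026]) cube([931, 266, 171]);
translate([0, 1862, 1197]) cube([931, 266, 171]);
translate([0, 2128, 1368]) cube([931, 266, 171]);


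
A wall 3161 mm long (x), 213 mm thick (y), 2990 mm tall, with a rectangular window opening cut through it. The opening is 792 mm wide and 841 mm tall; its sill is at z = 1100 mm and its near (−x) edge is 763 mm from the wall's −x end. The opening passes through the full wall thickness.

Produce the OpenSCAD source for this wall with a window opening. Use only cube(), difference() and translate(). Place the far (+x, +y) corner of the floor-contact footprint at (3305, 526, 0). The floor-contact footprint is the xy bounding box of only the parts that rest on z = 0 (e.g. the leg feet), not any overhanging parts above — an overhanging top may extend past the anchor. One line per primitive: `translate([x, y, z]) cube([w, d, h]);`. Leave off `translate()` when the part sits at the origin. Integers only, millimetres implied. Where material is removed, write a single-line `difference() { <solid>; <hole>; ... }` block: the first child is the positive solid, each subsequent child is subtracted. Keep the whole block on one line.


difference() { translate([144, 313, 0]) cube([3161, 213, 2990]); translate([907, 313, 1100]) cube([792, 213, 841]); }


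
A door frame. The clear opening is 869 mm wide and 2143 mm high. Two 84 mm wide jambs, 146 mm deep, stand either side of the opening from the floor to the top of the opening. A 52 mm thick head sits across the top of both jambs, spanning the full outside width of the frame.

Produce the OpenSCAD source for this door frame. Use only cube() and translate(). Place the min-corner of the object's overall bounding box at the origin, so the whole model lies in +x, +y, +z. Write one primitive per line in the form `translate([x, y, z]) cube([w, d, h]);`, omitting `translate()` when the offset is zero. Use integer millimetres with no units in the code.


cube([84, 146, 2143]);
translate([953, 0, 0]) cube([84, 146, 2143]);
translate([0, 0, 2143]) cube([1037, 146, 52]);


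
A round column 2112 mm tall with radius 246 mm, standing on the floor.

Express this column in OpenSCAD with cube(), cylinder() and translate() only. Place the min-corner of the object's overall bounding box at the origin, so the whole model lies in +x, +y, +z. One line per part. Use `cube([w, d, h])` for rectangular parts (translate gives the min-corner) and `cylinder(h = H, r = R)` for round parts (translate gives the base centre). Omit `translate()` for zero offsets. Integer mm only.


translate([246, 246, 0]) cylinder(h = 2112, r = 246);


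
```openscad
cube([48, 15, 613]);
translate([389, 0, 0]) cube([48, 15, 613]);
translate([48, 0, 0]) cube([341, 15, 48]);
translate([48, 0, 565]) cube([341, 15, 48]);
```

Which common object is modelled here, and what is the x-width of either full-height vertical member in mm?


A picture frame. The border width is 48 mm.

Four thin pieces enclosing a rectangular opening — a picture frame. The two full-height stiles are 613 mm tall; the top rail sits at z = 565 and is 48 mm tall, so the border above the opening is 613 − 565 = 48 mm, matching the stile x-width.


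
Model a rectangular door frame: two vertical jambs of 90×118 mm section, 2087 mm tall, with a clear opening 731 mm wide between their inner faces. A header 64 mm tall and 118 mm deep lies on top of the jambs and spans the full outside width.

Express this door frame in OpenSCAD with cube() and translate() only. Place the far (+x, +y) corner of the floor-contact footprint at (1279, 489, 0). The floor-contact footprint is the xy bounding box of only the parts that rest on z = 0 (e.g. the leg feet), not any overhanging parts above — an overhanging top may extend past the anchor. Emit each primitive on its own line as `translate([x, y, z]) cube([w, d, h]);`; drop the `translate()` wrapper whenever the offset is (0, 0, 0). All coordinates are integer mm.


translate([368, 371, 0]) cube([90, 118, 2087]);
translate([1189, 371, 0]) cube([90, 118, 2087]);
translate([368, 371, 2087]) cube([911, 118, 64]);


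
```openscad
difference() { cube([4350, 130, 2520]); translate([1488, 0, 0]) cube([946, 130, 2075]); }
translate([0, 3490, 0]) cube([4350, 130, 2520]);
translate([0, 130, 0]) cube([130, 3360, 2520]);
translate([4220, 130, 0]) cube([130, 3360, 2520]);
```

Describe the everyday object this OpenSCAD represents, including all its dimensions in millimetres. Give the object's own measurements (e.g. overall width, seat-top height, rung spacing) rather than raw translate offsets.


A single room: four walls, each 2520 mm tall and 130 mm thick, enclosing an outside footprint 4350×3620 mm (x × y), no floor or roof. The front and back walls (−y and +y sides) run the full x-width; the side walls fit between their inner faces. A door opening 946 mm wide and 2075 mm tall is cut through the front wall from the floor up, its −x edge 1488 mm from the wall's −x end.


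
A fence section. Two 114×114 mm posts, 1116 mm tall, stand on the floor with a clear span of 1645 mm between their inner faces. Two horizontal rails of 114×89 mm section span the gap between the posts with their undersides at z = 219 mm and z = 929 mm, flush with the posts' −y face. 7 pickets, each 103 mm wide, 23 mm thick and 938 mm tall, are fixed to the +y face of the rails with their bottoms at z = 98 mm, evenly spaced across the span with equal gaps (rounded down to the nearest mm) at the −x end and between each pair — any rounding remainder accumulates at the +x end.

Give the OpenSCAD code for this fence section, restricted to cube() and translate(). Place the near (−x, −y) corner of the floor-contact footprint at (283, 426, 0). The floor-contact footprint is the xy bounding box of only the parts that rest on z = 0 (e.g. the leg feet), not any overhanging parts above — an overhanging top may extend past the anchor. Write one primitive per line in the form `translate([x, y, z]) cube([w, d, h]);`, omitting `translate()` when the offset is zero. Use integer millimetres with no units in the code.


translate([283, 426, 0]) cube([114, 114, 1116]);
translate([2042, 426, 0]) cube([114, 114, 1116]);
translate([397, 426, 219]) cube([1645, 114, 89]);
translate([397, 426, 929]) cube([1645, 114, 89]);
translate([512, 540, 98]) cube([103, 23, 938]);
translate([730, 540, 98]) cube([103, 23, 938]);
translate([948, 540, 98]) cube([103, 23, 938]);
translate([1166, 540, 98]) cube([103, 23, 938]);
translate([1384, 540, 98]) cube([103, 23, 938]);
translate([1602, 540, 98]) cube([103, 23, 938]);
translate([1820, 540, 98]) cube([103, 23, 938]);


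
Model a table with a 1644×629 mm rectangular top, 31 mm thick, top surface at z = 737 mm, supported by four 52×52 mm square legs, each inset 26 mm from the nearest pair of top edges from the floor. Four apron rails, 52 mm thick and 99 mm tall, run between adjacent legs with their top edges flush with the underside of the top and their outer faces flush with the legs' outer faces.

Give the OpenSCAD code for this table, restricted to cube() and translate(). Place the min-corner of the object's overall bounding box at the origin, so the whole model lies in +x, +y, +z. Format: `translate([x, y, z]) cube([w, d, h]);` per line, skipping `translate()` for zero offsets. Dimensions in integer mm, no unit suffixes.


translate([0, 0, 706]) cube([1644, 629, 31]);
translate([26, 26, 0]) cube([52, 52, 706]);
translate([1566, 26, 0]) cube([52, 52, 706]);
translate([26, 551, 0]) cube([52, 52, 706]);
translate([1566, 551, 0]) cube([52, 52, 706]);
translate([78, 26, 607]) cube([1488, 52, 99]);
translate([78, 551, 607]) cube([1488, 52, 99]);
translate([26, 78, 607]) cube([52, 473, 99]);
translate([1566, 78, 607]) cube([52, 473, 99]);


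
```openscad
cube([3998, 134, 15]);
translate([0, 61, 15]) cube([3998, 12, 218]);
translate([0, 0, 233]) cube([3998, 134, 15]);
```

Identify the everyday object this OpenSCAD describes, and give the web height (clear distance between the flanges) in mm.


An I-beam. The web height is 218 mm.

Two wide flanges with a thin centred web — an I-beam. Overall 248 mm minus two 15 mm flanges gives a web of 248 − 2·15 = 218 mm.


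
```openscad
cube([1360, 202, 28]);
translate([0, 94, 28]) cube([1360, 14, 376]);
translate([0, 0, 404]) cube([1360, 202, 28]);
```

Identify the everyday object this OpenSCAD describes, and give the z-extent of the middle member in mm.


An I-beam. The web height is 376 mm.

Two wide flanges with a thin centred web — an I-beam. Overall 432 mm minus two 28 mm flanges gives a web of 432 − 2·28 = 376 mm.


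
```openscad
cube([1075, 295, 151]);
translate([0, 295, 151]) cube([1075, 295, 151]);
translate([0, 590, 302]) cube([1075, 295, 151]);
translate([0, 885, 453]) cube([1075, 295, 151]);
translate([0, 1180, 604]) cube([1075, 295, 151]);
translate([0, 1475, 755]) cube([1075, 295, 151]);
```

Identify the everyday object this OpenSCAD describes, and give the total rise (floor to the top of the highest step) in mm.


A staircase. The total rise is 906 mm.

6 identical blocks, each offset up and back from the previous — a staircase. Each step is 151 mm tall and there are 6 of them, so the total rise is 6 × 151 = 906 mm.


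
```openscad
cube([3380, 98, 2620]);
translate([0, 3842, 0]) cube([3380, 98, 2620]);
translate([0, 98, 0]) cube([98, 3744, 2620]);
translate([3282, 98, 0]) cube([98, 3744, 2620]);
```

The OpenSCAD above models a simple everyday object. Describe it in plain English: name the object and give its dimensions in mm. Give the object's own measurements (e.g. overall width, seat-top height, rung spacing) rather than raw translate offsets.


The wall frame of a small rectangular building: four walls, each 2620 mm tall and 98 mm thick, enclosing a footprint 3380 mm (x) by 3940 mm (y) outside-to-outside, with no floor or roof. The front and back walls (the −y and +y sides) span the full width; the two side walls fit between them.


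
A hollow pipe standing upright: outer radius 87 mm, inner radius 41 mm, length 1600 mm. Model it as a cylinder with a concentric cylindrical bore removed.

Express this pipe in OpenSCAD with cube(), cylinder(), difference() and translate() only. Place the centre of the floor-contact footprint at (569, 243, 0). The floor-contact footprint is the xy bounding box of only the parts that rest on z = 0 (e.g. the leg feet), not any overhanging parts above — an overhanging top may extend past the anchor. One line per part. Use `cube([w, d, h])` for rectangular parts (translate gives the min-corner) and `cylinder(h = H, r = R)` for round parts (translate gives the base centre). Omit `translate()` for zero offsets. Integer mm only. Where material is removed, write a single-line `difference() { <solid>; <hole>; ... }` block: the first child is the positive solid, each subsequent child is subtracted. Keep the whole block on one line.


difference() { translate([569, 243, 0]) cylinder(h = 1600, r = 87); translate([569, 243, 0]) cylinder(h = 1600, r = 41); }


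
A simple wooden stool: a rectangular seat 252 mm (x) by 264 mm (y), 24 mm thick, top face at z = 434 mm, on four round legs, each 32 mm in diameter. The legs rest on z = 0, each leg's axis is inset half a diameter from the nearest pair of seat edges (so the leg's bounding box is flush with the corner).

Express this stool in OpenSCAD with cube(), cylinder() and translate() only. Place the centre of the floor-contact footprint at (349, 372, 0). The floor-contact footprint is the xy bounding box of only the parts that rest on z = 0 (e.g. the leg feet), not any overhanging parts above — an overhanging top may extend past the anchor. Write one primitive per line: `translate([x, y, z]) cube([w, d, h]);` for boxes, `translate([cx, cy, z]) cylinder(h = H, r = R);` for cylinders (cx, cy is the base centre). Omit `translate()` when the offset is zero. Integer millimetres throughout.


// leg_h = 434 - 24 = 410
translate([223, 240, 410]) cube([252, 264, 24]);
translate([239, 256, 0]) cylinder(h = 410, r = 16);
translate([459, 256, 0]) cylinder(h = 410, r = 16);
translate([239, 488, 0]) cylinder(h = 410, r = 16);
translate([459, 488, 0]) cylinder(h = 410, r = 16);


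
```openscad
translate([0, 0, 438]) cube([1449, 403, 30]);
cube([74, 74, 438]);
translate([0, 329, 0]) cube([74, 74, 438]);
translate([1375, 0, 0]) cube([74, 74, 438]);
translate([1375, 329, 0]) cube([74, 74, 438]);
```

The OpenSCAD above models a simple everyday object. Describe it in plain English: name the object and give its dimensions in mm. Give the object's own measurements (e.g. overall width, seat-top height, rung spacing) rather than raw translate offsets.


A bench: a 1449×403 mm seat slab, 30 mm thick, top at z = 468 mm, on four 74×74 mm square legs flush with the seat corners and standing on z = 0.


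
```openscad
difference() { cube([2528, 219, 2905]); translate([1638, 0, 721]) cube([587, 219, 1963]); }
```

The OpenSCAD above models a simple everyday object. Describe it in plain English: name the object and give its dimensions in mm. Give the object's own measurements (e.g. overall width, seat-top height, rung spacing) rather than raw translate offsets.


A wall 2528 mm long (x), 219 mm thick (y), 2905 mm tall, with a rectangular window opening cut through it. The opening is 587 mm wide and 1963 mm tall; its sill is at z = 721 mm and its near (−x) edge is 1638 mm from the wall's −x end. The opening passes through the full wall thickness.


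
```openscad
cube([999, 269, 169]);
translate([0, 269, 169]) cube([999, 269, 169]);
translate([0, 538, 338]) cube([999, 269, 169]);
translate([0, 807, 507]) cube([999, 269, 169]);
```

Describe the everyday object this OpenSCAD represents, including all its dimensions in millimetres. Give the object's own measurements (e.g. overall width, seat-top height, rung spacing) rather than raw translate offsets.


A straight staircase of 4 solid steps. Each step is 999 mm wide (x), 269 mm deep (y, the going) and 169 mm tall (the rise). The first step rests on the floor; each subsequent step sits one going further in +y and one rise higher in +z, directly behind and above the previous step with no overlap.


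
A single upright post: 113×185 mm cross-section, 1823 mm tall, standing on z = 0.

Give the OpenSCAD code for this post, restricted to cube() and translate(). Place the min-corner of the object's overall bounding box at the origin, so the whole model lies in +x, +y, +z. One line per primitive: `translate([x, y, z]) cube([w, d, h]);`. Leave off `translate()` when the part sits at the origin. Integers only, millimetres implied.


cube([113, 185, 1823]);
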